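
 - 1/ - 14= 1/14 = 0.07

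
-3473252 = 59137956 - 62611208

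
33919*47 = 1594193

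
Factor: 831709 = 831709^1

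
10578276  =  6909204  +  3669072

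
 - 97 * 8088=  -  784536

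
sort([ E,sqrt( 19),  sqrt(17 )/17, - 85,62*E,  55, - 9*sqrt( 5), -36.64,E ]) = [ - 85 ,- 36.64 , -9 * sqrt( 5 ), sqrt( 17)/17,E,  E,sqrt( 19),55,62 * E]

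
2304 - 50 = 2254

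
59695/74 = 59695/74 = 806.69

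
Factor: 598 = 2^1*13^1*23^1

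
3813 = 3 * 1271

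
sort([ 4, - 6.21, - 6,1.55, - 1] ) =[ - 6.21, - 6, - 1,  1.55 , 4 ] 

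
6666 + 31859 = 38525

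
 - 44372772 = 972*( - 45651)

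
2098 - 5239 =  - 3141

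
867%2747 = 867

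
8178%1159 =65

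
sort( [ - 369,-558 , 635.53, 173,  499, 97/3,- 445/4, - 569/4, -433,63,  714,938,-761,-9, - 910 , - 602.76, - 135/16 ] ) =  [ - 910,- 761, - 602.76, - 558, - 433,-369, - 569/4, - 445/4,  -  9, - 135/16,  97/3,63, 173, 499, 635.53,714,938 ] 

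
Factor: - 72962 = - 2^1*191^2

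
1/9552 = 1/9552 = 0.00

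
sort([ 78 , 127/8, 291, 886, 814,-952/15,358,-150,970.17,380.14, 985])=[-150,  -  952/15,127/8, 78, 291, 358, 380.14, 814, 886, 970.17, 985]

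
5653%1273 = 561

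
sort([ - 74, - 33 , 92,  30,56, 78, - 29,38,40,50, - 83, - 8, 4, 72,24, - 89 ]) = [  -  89,  -  83,-74,  -  33 ,-29, - 8  ,  4, 24,30 , 38,40, 50,  56, 72,78, 92]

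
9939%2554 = 2277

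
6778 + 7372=14150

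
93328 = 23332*4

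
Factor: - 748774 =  - 2^1*13^1*31^1*929^1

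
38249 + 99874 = 138123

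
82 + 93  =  175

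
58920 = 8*7365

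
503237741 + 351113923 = 854351664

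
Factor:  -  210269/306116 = - 283/412 = - 2^ ( - 2)*103^ ( - 1)*283^1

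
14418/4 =7209/2 = 3604.50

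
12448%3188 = 2884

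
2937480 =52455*56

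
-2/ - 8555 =2/8555 = 0.00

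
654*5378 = 3517212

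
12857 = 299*43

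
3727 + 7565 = 11292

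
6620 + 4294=10914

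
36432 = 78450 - 42018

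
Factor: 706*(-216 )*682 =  - 104002272 = - 2^5 * 3^3 * 11^1*31^1*353^1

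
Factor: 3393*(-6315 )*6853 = -3^3*5^1 * 7^1*11^1*13^1*29^1*89^1 *421^1 = - 146837826135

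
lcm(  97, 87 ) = 8439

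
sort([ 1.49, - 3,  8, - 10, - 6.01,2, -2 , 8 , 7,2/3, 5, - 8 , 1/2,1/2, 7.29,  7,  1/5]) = [ - 10 , - 8 ,  -  6.01, - 3, - 2, 1/5,1/2, 1/2, 2/3,1.49,2, 5, 7,  7, 7.29,8, 8 ]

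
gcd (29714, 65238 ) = 166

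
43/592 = 43/592  =  0.07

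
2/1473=2/1473 = 0.00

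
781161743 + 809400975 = 1590562718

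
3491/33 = 3491/33 = 105.79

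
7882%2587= 121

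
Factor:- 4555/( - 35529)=3^( - 1)* 5^1*13^( - 1) = 5/39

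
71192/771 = 92 + 260/771= 92.34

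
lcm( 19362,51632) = 154896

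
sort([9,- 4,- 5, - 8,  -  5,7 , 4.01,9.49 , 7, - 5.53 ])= [ - 8,  -  5.53,-5,  -  5,- 4,4.01,7,7,9,9.49] 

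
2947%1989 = 958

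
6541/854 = 6541/854  =  7.66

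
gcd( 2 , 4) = 2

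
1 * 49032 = 49032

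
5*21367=106835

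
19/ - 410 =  - 1 + 391/410= - 0.05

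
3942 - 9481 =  - 5539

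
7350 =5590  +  1760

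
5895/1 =5895 = 5895.00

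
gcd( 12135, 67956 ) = 2427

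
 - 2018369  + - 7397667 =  - 9416036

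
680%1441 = 680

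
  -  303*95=-28785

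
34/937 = 34/937 = 0.04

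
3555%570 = 135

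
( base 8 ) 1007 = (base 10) 519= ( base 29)hq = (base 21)13F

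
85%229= 85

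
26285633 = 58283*451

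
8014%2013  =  1975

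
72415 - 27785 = 44630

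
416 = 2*208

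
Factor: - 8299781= - 7^1*1185683^1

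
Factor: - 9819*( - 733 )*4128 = 29710565856   =  2^5*3^3  *43^1*733^1 * 1091^1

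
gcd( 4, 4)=4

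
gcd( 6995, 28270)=5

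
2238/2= 1119= 1119.00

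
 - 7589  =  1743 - 9332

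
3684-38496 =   -  34812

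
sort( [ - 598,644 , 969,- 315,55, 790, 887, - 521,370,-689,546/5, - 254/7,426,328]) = [  -  689, - 598, - 521 , - 315, - 254/7 , 55, 546/5,328, 370,426,644,790, 887,969 ] 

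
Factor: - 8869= - 7^2*181^1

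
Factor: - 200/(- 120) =5/3 = 3^(-1 )*5^1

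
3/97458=1/32486 = 0.00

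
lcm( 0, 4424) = 0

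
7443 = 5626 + 1817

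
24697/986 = 24697/986 = 25.05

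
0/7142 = 0=0.00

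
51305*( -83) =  - 4258315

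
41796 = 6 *6966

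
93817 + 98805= 192622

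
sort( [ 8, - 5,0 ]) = [ - 5,0,8] 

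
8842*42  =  371364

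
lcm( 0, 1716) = 0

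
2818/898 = 3+62/449  =  3.14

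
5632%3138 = 2494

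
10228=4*2557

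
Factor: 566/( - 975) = - 2^1*3^( - 1)*5^( - 2)*13^( - 1)*283^1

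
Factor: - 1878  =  -2^1*3^1 * 313^1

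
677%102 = 65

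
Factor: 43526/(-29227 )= - 2^1*7^1*11^( -1)*2657^ ( - 1)*3109^1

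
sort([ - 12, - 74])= [ - 74 , -12]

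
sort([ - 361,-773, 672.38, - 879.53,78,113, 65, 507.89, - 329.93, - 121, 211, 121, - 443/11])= [ - 879.53, - 773,- 361, - 329.93 , - 121, - 443/11 , 65, 78, 113,  121, 211,507.89, 672.38]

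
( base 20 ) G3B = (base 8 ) 14507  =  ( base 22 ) d83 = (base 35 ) 59v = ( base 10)6471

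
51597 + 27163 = 78760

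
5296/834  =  6 + 146/417  =  6.35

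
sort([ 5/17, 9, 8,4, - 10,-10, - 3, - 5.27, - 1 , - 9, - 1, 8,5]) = [  -  10, - 10,  -  9 , - 5.27, - 3, - 1, - 1, 5/17,4, 5, 8, 8, 9] 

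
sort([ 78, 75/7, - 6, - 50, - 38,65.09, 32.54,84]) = [ - 50, - 38 , - 6,75/7,32.54,65.09 , 78, 84]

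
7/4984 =1/712 = 0.00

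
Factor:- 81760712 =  - 2^3*11^1*101^1*9199^1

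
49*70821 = 3470229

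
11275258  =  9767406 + 1507852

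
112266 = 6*18711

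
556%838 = 556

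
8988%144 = 60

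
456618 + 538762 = 995380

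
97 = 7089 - 6992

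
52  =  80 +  - 28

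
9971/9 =1107 + 8/9  =  1107.89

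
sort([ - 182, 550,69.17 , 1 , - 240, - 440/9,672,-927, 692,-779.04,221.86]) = [  -  927, - 779.04 ,-240, -182, - 440/9,1,69.17, 221.86,550,672,692 ]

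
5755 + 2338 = 8093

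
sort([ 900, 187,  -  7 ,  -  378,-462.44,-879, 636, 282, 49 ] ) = [-879, - 462.44,  -  378,-7,  49, 187, 282, 636, 900 ]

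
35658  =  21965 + 13693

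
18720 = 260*72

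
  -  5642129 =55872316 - 61514445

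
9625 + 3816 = 13441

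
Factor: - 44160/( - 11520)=23/6 = 2^( - 1)*3^(-1)*23^1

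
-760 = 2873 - 3633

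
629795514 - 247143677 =382651837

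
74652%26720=21212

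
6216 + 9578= 15794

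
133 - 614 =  - 481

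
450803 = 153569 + 297234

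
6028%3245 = 2783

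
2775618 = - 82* ( -33849)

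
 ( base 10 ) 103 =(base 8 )147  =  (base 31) 3a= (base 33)34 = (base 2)1100111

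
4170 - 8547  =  -4377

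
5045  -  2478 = 2567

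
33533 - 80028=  -46495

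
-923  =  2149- 3072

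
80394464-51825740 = 28568724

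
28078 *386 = 10838108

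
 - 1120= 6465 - 7585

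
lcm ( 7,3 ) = 21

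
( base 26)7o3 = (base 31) 5HR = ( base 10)5359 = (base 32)57F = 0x14ef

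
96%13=5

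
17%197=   17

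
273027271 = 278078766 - 5051495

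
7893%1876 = 389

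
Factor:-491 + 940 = 449^1   =  449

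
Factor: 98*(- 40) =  - 2^4*5^1*7^2 =- 3920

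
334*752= 251168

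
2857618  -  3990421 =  - 1132803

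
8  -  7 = 1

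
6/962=3/481 = 0.01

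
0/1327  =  0=0.00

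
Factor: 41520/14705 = 2^4 * 3^1 * 17^( - 1) = 48/17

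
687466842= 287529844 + 399936998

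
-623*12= - 7476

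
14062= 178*79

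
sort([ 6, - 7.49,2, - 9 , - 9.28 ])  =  [  -  9.28, - 9, - 7.49, 2,6 ]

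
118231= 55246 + 62985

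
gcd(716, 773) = 1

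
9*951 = 8559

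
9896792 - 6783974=3112818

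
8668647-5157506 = 3511141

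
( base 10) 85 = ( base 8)125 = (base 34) 2H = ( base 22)3J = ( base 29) 2R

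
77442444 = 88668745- 11226301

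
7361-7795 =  - 434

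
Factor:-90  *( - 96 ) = 8640= 2^6*3^3 * 5^1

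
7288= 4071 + 3217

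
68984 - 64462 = 4522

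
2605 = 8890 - 6285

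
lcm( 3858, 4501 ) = 27006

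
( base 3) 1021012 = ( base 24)1EB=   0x39B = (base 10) 923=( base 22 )1jl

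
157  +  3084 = 3241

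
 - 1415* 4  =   - 5660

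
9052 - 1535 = 7517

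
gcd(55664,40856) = 8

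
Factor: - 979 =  - 11^1 * 89^1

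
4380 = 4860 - 480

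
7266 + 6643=13909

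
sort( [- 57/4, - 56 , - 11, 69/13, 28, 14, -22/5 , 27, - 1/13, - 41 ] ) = [ - 56, - 41, - 57/4 , - 11, - 22/5, - 1/13,69/13 , 14 , 27, 28 ]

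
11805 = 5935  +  5870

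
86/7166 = 43/3583 = 0.01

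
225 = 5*45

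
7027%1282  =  617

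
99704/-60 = -24926/15 = - 1661.73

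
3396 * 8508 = 28893168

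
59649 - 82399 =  - 22750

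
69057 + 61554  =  130611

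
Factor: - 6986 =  - 2^1*7^1*499^1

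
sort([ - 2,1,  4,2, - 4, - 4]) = [ - 4, - 4, - 2,1,  2,4]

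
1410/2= 705  =  705.00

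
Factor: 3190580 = 2^2*5^1*29^1*5501^1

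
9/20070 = 1/2230 = 0.00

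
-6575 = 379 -6954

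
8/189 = 8/189  =  0.04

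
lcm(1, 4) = 4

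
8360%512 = 168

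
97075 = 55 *1765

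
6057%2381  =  1295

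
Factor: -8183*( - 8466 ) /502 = 3^1 *7^2 * 17^1* 83^1*167^1*251^(  -  1) = 34638639/251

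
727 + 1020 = 1747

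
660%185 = 105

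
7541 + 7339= 14880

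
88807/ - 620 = -144+ 473/620 = - 143.24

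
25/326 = 25/326  =  0.08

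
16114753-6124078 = 9990675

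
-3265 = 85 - 3350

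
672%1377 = 672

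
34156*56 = 1912736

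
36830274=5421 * 6794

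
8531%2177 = 2000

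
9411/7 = 1344 + 3/7 = 1344.43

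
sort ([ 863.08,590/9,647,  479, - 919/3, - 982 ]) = [ - 982, -919/3, 590/9,479,647,863.08] 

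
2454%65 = 49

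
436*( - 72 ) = - 31392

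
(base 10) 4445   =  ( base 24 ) 7h5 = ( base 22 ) 941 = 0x115d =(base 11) 3381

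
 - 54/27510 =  - 1 + 4576/4585 = - 0.00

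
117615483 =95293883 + 22321600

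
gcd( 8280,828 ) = 828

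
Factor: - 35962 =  - 2^1*17981^1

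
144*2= 288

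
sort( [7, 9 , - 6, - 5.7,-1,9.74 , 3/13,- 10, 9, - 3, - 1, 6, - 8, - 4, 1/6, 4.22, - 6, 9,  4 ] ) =[ - 10, - 8, - 6, - 6, - 5.7 ,-4 , - 3,-1 ,-1 , 1/6, 3/13,4 , 4.22,6 , 7, 9,9,  9,9.74] 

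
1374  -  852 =522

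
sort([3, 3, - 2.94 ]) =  [ - 2.94,3, 3 ]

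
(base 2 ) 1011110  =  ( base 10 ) 94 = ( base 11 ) 86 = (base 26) 3g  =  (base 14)6A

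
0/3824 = 0= 0.00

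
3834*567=2173878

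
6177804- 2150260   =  4027544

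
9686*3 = 29058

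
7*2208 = 15456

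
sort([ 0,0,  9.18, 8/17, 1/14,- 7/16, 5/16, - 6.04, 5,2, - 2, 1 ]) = [ - 6.04, - 2, - 7/16,0, 0, 1/14, 5/16, 8/17, 1, 2, 5, 9.18 ]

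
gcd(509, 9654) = 1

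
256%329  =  256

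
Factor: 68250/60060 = 2^ ( -1)*5^2 * 11^( - 1 ) = 25/22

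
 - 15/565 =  -3/113 = - 0.03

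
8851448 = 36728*241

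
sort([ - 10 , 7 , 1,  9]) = [ - 10,1, 7, 9 ] 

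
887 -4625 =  - 3738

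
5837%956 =101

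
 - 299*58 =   -  17342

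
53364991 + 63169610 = 116534601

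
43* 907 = 39001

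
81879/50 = 1637+29/50=   1637.58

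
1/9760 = 1/9760 = 0.00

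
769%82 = 31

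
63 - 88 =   -  25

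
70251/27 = 23417/9  =  2601.89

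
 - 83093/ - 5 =83093/5= 16618.60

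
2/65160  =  1/32580 = 0.00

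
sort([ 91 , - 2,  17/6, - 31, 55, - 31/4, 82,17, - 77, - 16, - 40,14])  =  [ - 77,-40, - 31 , - 16, - 31/4, - 2,17/6, 14,17, 55,82,91 ]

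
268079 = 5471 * 49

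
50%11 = 6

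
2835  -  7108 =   -  4273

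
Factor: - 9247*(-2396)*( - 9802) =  - 2^3*7^1*13^2*29^1*599^1*1321^1 = - 217171269224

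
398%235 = 163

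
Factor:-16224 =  - 2^5*3^1*13^2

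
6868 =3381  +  3487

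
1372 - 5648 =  - 4276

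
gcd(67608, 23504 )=8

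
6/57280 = 3/28640 = 0.00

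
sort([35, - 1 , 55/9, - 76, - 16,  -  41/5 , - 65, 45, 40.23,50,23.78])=[ - 76, - 65, - 16, - 41/5, - 1, 55/9,23.78, 35,40.23,45,50 ]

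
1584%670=244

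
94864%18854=594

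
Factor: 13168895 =5^1*269^1*9791^1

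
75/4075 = 3/163  =  0.02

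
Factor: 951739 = 137^1*6947^1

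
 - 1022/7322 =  - 73/523 = -  0.14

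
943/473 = 1 + 470/473 = 1.99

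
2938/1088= 1469/544 =2.70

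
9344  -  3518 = 5826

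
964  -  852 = 112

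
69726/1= 69726 = 69726.00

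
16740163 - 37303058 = - 20562895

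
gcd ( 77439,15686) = 1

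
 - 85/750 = - 1 + 133/150 = - 0.11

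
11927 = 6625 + 5302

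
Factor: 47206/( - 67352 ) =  - 23603/33676 = - 2^( - 2 )*8419^ ( - 1 )*23603^1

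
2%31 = 2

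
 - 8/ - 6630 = 4/3315 = 0.00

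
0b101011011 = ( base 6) 1335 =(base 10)347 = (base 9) 425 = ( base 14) 1ab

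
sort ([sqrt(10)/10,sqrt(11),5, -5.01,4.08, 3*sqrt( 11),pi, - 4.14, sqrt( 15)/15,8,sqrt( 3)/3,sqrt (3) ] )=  [-5.01, - 4.14, sqrt (15)/15, sqrt( 10)/10,sqrt( 3)/3, sqrt (3), pi, sqrt( 11), 4.08, 5, 8, 3*sqrt( 11 )]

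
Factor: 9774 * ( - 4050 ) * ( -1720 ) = 68085684000 = 2^5 * 3^7*5^3*43^1*181^1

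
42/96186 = 7/16031 = 0.00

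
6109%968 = 301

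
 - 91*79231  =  -7210021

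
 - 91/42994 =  - 1+6129/6142=-0.00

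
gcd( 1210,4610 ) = 10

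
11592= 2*5796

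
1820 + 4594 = 6414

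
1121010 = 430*2607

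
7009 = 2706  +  4303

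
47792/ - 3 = -47792/3 = -15930.67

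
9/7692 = 3/2564= 0.00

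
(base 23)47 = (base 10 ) 99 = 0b1100011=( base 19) 54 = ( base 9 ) 120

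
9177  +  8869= 18046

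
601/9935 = 601/9935=0.06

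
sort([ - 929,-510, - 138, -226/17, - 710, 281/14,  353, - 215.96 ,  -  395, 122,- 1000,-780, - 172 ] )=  [- 1000,  -  929, - 780, - 710,  -  510,  -  395, - 215.96,  -  172,-138, - 226/17, 281/14,  122, 353]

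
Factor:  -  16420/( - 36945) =2^2*3^(-2) = 4/9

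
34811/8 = 34811/8 = 4351.38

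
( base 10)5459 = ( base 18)gf5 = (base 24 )9bb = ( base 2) 1010101010011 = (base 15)193E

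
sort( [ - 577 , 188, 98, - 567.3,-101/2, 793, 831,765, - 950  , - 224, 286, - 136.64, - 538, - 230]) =[  -  950, -577 , - 567.3,-538 , - 230, - 224, - 136.64, - 101/2, 98, 188, 286, 765,  793,831 ]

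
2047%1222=825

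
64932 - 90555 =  - 25623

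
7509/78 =2503/26 = 96.27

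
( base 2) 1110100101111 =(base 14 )2a19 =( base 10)7471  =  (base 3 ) 101020201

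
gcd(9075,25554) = 3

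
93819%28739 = 7602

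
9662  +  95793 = 105455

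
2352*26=61152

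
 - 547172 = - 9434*58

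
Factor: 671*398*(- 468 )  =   - 2^3*3^2 * 11^1 * 13^1 * 61^1*199^1 = - 124983144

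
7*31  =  217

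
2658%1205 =248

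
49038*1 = 49038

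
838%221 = 175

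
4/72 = 1/18 = 0.06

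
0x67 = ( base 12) 87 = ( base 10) 103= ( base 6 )251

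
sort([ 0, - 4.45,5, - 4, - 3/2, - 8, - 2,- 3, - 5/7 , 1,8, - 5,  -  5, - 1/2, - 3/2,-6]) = [ - 8 , - 6, - 5, -5, - 4.45, - 4, - 3 , - 2,-3/2, - 3/2, - 5/7 , - 1/2,0,1,5, 8 ]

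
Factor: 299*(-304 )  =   - 90896 = - 2^4 * 13^1*19^1*23^1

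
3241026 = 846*3831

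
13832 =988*14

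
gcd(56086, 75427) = 1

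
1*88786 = 88786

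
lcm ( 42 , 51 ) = 714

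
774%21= 18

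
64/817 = 64/817  =  0.08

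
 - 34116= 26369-60485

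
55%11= 0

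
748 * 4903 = 3667444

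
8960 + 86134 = 95094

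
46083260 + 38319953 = 84403213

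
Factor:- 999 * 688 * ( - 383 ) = 263240496 =2^4*3^3*37^1* 43^1*383^1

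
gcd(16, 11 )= 1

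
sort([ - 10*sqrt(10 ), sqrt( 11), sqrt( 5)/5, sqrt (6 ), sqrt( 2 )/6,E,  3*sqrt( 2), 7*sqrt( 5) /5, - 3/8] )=[ - 10*sqrt(10 ), - 3/8 , sqrt (2)/6, sqrt(5 )/5,sqrt (6), E, 7*sqrt( 5 )/5,sqrt( 11), 3*sqrt( 2 )]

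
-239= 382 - 621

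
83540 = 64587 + 18953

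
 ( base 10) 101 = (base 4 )1211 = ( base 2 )1100101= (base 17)5g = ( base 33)32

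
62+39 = 101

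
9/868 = 9/868 = 0.01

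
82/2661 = 82/2661 = 0.03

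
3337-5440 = -2103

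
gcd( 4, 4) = 4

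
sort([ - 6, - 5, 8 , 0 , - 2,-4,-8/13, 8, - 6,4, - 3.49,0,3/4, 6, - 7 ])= [ - 7, - 6, - 6, - 5, - 4, - 3.49, - 2, - 8/13,0, 0,3/4,4,6,8,8]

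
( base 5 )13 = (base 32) 8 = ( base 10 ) 8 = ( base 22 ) 8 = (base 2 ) 1000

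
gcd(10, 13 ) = 1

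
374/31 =12  +  2/31=12.06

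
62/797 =62/797=0.08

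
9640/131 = 73+ 77/131 = 73.59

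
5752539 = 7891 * 729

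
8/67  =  8/67 = 0.12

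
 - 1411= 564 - 1975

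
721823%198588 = 126059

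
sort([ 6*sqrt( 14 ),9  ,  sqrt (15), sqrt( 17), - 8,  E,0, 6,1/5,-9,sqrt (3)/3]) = [  -  9,-8,0, 1/5 , sqrt( 3 ) /3 , E,sqrt( 15),sqrt( 17) , 6,9,  6*sqrt (14) ] 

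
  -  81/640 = -1 + 559/640= - 0.13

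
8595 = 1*8595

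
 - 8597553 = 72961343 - 81558896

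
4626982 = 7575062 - 2948080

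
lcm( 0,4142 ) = 0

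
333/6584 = 333/6584 = 0.05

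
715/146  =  715/146 = 4.90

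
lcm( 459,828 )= 42228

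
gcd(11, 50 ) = 1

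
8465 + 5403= 13868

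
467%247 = 220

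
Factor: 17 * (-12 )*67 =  - 2^2*3^1*17^1 * 67^1 = - 13668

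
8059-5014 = 3045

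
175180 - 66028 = 109152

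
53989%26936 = 117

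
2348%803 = 742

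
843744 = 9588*88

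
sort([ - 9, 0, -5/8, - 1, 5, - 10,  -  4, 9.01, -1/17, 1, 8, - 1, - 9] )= [ - 10,-9,-9 , - 4, - 1,-1,-5/8, - 1/17,0, 1,5, 8,9.01]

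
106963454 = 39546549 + 67416905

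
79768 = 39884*2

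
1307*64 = 83648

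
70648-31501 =39147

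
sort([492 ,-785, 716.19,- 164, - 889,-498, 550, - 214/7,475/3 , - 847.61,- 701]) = [ - 889, - 847.61, - 785, - 701, - 498,-164, - 214/7, 475/3 , 492, 550,716.19]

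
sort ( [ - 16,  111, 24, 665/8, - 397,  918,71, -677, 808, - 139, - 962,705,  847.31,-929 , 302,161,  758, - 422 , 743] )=[ - 962, - 929 , - 677 , - 422,- 397, - 139, - 16,24,  71 , 665/8 , 111, 161, 302, 705, 743, 758,808,  847.31 , 918 ] 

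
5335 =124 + 5211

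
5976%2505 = 966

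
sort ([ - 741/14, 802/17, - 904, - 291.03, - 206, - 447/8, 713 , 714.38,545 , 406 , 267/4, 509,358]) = [-904, - 291.03 , - 206, - 447/8, - 741/14,  802/17 , 267/4, 358, 406, 509, 545,713,714.38]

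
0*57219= 0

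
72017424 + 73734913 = 145752337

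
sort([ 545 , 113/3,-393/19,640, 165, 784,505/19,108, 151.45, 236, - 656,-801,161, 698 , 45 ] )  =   [-801 , - 656, - 393/19,505/19,  113/3, 45,108,151.45,161,165,  236,545,640,698,784]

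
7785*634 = 4935690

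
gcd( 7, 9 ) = 1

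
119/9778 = 119/9778   =  0.01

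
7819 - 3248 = 4571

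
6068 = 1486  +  4582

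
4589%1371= 476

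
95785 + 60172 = 155957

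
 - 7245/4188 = -2415/1396 = - 1.73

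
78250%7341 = 4840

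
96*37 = 3552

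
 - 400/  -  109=3 + 73/109 = 3.67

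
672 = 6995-6323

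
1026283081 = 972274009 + 54009072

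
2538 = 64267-61729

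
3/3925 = 3/3925  =  0.00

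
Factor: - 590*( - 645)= 2^1* 3^1*5^2*43^1*59^1= 380550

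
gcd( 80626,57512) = 182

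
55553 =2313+53240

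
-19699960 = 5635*(- 3496)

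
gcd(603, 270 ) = 9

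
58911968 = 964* 61112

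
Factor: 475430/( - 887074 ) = -237715/443537 = -5^1 * 71^( - 1)*6247^ (-1 ) * 47543^1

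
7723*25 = 193075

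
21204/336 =63 + 3/28 = 63.11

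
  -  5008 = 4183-9191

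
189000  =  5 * 37800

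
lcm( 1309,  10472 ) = 10472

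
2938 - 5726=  - 2788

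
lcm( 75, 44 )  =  3300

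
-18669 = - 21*889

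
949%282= 103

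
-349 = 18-367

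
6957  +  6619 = 13576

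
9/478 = 9/478  =  0.02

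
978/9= 326/3 = 108.67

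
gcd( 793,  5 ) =1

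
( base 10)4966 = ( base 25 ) 7ng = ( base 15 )1711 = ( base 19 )de7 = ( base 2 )1001101100110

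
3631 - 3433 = 198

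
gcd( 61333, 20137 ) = 1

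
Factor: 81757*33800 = 2763386600 = 2^3*  5^2* 13^3*19^1*331^1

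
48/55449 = 16/18483 = 0.00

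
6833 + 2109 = 8942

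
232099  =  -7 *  ( - 33157)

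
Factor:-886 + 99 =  - 787 = -787^1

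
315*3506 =1104390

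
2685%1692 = 993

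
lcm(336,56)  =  336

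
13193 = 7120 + 6073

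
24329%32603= 24329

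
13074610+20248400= 33323010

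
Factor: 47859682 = 2^1* 13^1*919^1 * 2003^1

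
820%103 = 99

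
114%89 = 25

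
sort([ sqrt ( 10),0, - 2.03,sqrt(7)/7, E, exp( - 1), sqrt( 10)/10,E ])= [ - 2.03,0, sqrt(10)/10, exp ( - 1) , sqrt( 7)/7, E, E,  sqrt(10) ]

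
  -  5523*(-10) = 55230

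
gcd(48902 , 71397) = 1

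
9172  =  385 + 8787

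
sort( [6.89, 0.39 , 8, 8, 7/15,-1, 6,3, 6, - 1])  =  [ - 1,-1,  0.39, 7/15, 3, 6, 6, 6.89,8 , 8 ] 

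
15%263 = 15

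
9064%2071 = 780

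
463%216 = 31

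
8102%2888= 2326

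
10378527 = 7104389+3274138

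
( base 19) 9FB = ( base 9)4768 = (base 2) 110111011001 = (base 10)3545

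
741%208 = 117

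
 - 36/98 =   -  1 + 31/49 = - 0.37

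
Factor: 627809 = 7^1*13^1*6899^1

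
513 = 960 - 447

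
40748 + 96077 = 136825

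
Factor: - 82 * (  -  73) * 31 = 185566 = 2^1 * 31^1* 41^1 * 73^1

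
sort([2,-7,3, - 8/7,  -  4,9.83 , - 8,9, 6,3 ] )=[ - 8, - 7, - 4, - 8/7, 2,3,3,6,9,9.83] 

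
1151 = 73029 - 71878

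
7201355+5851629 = 13052984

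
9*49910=449190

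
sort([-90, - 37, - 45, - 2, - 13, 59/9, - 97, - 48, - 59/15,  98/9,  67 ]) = [ -97, - 90 ,  -  48, - 45,-37,-13, - 59/15, - 2,59/9,98/9,67 ]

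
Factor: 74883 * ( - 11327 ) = -848199741 = - 3^1 * 47^1*109^1 * 229^1 *241^1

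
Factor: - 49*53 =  - 7^2 *53^1 = - 2597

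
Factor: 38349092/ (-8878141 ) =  - 2^2*1033^1*2503^( - 1)*3547^( - 1) * 9281^1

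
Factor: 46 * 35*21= 33810 = 2^1*3^1*5^1*7^2*23^1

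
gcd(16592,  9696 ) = 16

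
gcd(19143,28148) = 1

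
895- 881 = 14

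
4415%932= 687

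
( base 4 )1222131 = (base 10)6813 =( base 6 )51313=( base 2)1101010011101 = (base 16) 1a9d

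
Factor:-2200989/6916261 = -3^1*7^1*11^( - 1 )*23^ ( - 1 )*163^1*643^1*27337^(-1) 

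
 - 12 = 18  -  30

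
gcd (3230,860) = 10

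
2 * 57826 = 115652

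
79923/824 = 79923/824  =  96.99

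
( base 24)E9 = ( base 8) 531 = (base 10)345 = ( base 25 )DK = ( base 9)423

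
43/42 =43/42 = 1.02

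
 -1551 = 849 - 2400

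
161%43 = 32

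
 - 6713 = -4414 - 2299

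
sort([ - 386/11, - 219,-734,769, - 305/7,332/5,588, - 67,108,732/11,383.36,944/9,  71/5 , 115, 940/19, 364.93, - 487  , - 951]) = [ - 951, - 734, - 487, - 219, - 67, - 305/7 , - 386/11, 71/5,940/19,332/5, 732/11,944/9, 108,115,  364.93 , 383.36,588,769]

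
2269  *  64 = 145216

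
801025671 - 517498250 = 283527421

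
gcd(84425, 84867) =1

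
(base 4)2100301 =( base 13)42a9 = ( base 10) 9265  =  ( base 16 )2431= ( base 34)80h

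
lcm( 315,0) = 0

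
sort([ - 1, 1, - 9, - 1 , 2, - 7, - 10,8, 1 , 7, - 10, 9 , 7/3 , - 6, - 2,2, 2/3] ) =[ - 10, - 10, - 9, -7 , - 6 ,-2, - 1, - 1, 2/3,1, 1,2  ,  2, 7/3, 7,  8, 9]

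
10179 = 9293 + 886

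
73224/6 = 12204  =  12204.00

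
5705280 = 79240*72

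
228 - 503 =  - 275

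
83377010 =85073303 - 1696293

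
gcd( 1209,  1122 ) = 3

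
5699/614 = 5699/614 =9.28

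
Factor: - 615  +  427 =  - 2^2*47^1 = - 188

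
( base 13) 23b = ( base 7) 1063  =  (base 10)388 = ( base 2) 110000100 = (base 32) c4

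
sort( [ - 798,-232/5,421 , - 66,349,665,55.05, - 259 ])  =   [  -  798,-259, - 66,- 232/5,55.05, 349,421,665 ] 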